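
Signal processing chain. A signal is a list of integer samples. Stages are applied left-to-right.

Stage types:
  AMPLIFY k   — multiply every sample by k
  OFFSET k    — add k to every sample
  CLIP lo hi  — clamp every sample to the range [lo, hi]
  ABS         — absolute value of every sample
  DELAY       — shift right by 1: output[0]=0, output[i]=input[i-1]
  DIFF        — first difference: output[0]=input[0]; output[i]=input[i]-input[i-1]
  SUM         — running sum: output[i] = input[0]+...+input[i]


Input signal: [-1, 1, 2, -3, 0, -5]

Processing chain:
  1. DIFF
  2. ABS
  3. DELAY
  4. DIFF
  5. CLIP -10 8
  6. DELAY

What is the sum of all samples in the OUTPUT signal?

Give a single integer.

Input: [-1, 1, 2, -3, 0, -5]
Stage 1 (DIFF): s[0]=-1, 1--1=2, 2-1=1, -3-2=-5, 0--3=3, -5-0=-5 -> [-1, 2, 1, -5, 3, -5]
Stage 2 (ABS): |-1|=1, |2|=2, |1|=1, |-5|=5, |3|=3, |-5|=5 -> [1, 2, 1, 5, 3, 5]
Stage 3 (DELAY): [0, 1, 2, 1, 5, 3] = [0, 1, 2, 1, 5, 3] -> [0, 1, 2, 1, 5, 3]
Stage 4 (DIFF): s[0]=0, 1-0=1, 2-1=1, 1-2=-1, 5-1=4, 3-5=-2 -> [0, 1, 1, -1, 4, -2]
Stage 5 (CLIP -10 8): clip(0,-10,8)=0, clip(1,-10,8)=1, clip(1,-10,8)=1, clip(-1,-10,8)=-1, clip(4,-10,8)=4, clip(-2,-10,8)=-2 -> [0, 1, 1, -1, 4, -2]
Stage 6 (DELAY): [0, 0, 1, 1, -1, 4] = [0, 0, 1, 1, -1, 4] -> [0, 0, 1, 1, -1, 4]
Output sum: 5

Answer: 5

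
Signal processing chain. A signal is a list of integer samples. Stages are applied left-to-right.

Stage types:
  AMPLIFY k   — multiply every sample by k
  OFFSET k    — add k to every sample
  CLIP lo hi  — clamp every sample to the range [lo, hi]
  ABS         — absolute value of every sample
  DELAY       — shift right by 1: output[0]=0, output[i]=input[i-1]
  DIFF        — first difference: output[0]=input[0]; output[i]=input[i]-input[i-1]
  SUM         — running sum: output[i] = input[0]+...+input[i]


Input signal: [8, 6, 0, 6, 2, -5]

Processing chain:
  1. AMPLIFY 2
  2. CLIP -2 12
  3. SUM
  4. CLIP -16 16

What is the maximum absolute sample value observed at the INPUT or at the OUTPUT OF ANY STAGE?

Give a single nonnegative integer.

Answer: 40

Derivation:
Input: [8, 6, 0, 6, 2, -5] (max |s|=8)
Stage 1 (AMPLIFY 2): 8*2=16, 6*2=12, 0*2=0, 6*2=12, 2*2=4, -5*2=-10 -> [16, 12, 0, 12, 4, -10] (max |s|=16)
Stage 2 (CLIP -2 12): clip(16,-2,12)=12, clip(12,-2,12)=12, clip(0,-2,12)=0, clip(12,-2,12)=12, clip(4,-2,12)=4, clip(-10,-2,12)=-2 -> [12, 12, 0, 12, 4, -2] (max |s|=12)
Stage 3 (SUM): sum[0..0]=12, sum[0..1]=24, sum[0..2]=24, sum[0..3]=36, sum[0..4]=40, sum[0..5]=38 -> [12, 24, 24, 36, 40, 38] (max |s|=40)
Stage 4 (CLIP -16 16): clip(12,-16,16)=12, clip(24,-16,16)=16, clip(24,-16,16)=16, clip(36,-16,16)=16, clip(40,-16,16)=16, clip(38,-16,16)=16 -> [12, 16, 16, 16, 16, 16] (max |s|=16)
Overall max amplitude: 40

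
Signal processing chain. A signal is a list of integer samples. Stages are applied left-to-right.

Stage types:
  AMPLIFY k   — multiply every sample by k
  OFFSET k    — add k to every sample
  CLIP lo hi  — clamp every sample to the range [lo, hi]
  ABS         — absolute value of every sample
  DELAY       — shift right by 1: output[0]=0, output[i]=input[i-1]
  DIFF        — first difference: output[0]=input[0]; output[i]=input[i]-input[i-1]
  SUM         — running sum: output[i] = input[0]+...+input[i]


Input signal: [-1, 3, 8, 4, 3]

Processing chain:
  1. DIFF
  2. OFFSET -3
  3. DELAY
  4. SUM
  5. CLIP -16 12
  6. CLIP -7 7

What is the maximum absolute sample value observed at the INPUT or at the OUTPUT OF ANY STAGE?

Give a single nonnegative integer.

Input: [-1, 3, 8, 4, 3] (max |s|=8)
Stage 1 (DIFF): s[0]=-1, 3--1=4, 8-3=5, 4-8=-4, 3-4=-1 -> [-1, 4, 5, -4, -1] (max |s|=5)
Stage 2 (OFFSET -3): -1+-3=-4, 4+-3=1, 5+-3=2, -4+-3=-7, -1+-3=-4 -> [-4, 1, 2, -7, -4] (max |s|=7)
Stage 3 (DELAY): [0, -4, 1, 2, -7] = [0, -4, 1, 2, -7] -> [0, -4, 1, 2, -7] (max |s|=7)
Stage 4 (SUM): sum[0..0]=0, sum[0..1]=-4, sum[0..2]=-3, sum[0..3]=-1, sum[0..4]=-8 -> [0, -4, -3, -1, -8] (max |s|=8)
Stage 5 (CLIP -16 12): clip(0,-16,12)=0, clip(-4,-16,12)=-4, clip(-3,-16,12)=-3, clip(-1,-16,12)=-1, clip(-8,-16,12)=-8 -> [0, -4, -3, -1, -8] (max |s|=8)
Stage 6 (CLIP -7 7): clip(0,-7,7)=0, clip(-4,-7,7)=-4, clip(-3,-7,7)=-3, clip(-1,-7,7)=-1, clip(-8,-7,7)=-7 -> [0, -4, -3, -1, -7] (max |s|=7)
Overall max amplitude: 8

Answer: 8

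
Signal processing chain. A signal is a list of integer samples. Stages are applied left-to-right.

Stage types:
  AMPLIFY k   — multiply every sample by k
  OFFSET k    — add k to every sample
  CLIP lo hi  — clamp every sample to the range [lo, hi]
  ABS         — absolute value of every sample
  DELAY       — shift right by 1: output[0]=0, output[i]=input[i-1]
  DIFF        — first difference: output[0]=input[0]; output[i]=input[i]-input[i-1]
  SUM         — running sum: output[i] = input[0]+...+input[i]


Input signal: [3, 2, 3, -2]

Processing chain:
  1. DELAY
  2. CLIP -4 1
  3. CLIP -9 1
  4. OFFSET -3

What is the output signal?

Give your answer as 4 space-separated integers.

Answer: -3 -2 -2 -2

Derivation:
Input: [3, 2, 3, -2]
Stage 1 (DELAY): [0, 3, 2, 3] = [0, 3, 2, 3] -> [0, 3, 2, 3]
Stage 2 (CLIP -4 1): clip(0,-4,1)=0, clip(3,-4,1)=1, clip(2,-4,1)=1, clip(3,-4,1)=1 -> [0, 1, 1, 1]
Stage 3 (CLIP -9 1): clip(0,-9,1)=0, clip(1,-9,1)=1, clip(1,-9,1)=1, clip(1,-9,1)=1 -> [0, 1, 1, 1]
Stage 4 (OFFSET -3): 0+-3=-3, 1+-3=-2, 1+-3=-2, 1+-3=-2 -> [-3, -2, -2, -2]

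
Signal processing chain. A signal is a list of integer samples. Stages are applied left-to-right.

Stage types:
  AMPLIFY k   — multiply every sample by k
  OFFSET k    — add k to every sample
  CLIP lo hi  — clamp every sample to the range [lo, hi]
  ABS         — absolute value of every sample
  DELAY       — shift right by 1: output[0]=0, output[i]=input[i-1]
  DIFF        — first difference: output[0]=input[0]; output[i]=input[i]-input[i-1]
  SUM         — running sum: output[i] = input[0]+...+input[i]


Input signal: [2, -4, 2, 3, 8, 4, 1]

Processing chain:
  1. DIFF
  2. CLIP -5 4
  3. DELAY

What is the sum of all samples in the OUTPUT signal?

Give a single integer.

Answer: 2

Derivation:
Input: [2, -4, 2, 3, 8, 4, 1]
Stage 1 (DIFF): s[0]=2, -4-2=-6, 2--4=6, 3-2=1, 8-3=5, 4-8=-4, 1-4=-3 -> [2, -6, 6, 1, 5, -4, -3]
Stage 2 (CLIP -5 4): clip(2,-5,4)=2, clip(-6,-5,4)=-5, clip(6,-5,4)=4, clip(1,-5,4)=1, clip(5,-5,4)=4, clip(-4,-5,4)=-4, clip(-3,-5,4)=-3 -> [2, -5, 4, 1, 4, -4, -3]
Stage 3 (DELAY): [0, 2, -5, 4, 1, 4, -4] = [0, 2, -5, 4, 1, 4, -4] -> [0, 2, -5, 4, 1, 4, -4]
Output sum: 2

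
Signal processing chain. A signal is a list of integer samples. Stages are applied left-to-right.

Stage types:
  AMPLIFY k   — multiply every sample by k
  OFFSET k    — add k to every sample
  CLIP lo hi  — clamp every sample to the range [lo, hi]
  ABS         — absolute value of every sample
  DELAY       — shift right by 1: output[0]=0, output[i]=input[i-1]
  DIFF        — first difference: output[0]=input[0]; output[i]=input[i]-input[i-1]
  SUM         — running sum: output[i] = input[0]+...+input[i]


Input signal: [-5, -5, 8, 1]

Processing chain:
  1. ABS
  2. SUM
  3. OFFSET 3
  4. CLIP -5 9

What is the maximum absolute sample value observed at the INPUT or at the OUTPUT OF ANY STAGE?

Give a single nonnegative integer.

Input: [-5, -5, 8, 1] (max |s|=8)
Stage 1 (ABS): |-5|=5, |-5|=5, |8|=8, |1|=1 -> [5, 5, 8, 1] (max |s|=8)
Stage 2 (SUM): sum[0..0]=5, sum[0..1]=10, sum[0..2]=18, sum[0..3]=19 -> [5, 10, 18, 19] (max |s|=19)
Stage 3 (OFFSET 3): 5+3=8, 10+3=13, 18+3=21, 19+3=22 -> [8, 13, 21, 22] (max |s|=22)
Stage 4 (CLIP -5 9): clip(8,-5,9)=8, clip(13,-5,9)=9, clip(21,-5,9)=9, clip(22,-5,9)=9 -> [8, 9, 9, 9] (max |s|=9)
Overall max amplitude: 22

Answer: 22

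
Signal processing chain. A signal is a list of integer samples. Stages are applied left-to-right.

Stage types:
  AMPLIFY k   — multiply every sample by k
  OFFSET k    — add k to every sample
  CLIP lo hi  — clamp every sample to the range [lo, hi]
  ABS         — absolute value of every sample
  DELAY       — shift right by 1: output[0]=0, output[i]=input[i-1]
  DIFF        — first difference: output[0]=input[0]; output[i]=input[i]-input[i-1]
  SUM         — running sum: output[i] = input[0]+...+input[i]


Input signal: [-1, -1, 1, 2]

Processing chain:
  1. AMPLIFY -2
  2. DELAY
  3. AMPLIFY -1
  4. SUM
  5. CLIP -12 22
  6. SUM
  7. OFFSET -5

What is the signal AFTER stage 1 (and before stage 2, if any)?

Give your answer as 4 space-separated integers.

Input: [-1, -1, 1, 2]
Stage 1 (AMPLIFY -2): -1*-2=2, -1*-2=2, 1*-2=-2, 2*-2=-4 -> [2, 2, -2, -4]

Answer: 2 2 -2 -4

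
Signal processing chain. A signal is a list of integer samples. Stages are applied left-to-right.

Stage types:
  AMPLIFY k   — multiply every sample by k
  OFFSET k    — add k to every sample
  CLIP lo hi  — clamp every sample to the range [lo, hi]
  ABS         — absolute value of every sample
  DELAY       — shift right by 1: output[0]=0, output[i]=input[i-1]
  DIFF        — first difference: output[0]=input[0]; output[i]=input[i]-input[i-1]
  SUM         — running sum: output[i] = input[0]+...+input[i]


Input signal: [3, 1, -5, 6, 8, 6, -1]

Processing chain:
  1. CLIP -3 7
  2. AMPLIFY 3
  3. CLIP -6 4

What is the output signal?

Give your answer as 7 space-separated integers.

Input: [3, 1, -5, 6, 8, 6, -1]
Stage 1 (CLIP -3 7): clip(3,-3,7)=3, clip(1,-3,7)=1, clip(-5,-3,7)=-3, clip(6,-3,7)=6, clip(8,-3,7)=7, clip(6,-3,7)=6, clip(-1,-3,7)=-1 -> [3, 1, -3, 6, 7, 6, -1]
Stage 2 (AMPLIFY 3): 3*3=9, 1*3=3, -3*3=-9, 6*3=18, 7*3=21, 6*3=18, -1*3=-3 -> [9, 3, -9, 18, 21, 18, -3]
Stage 3 (CLIP -6 4): clip(9,-6,4)=4, clip(3,-6,4)=3, clip(-9,-6,4)=-6, clip(18,-6,4)=4, clip(21,-6,4)=4, clip(18,-6,4)=4, clip(-3,-6,4)=-3 -> [4, 3, -6, 4, 4, 4, -3]

Answer: 4 3 -6 4 4 4 -3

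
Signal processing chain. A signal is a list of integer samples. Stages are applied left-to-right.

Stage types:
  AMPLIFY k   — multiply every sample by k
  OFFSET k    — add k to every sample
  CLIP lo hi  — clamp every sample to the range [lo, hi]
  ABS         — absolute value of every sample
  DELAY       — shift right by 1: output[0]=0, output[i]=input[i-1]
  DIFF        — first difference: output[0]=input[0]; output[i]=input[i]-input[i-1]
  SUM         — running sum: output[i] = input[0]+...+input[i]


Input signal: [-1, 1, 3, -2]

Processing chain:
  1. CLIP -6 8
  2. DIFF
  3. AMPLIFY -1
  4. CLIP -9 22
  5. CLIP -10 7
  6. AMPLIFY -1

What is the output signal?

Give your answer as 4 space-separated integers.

Input: [-1, 1, 3, -2]
Stage 1 (CLIP -6 8): clip(-1,-6,8)=-1, clip(1,-6,8)=1, clip(3,-6,8)=3, clip(-2,-6,8)=-2 -> [-1, 1, 3, -2]
Stage 2 (DIFF): s[0]=-1, 1--1=2, 3-1=2, -2-3=-5 -> [-1, 2, 2, -5]
Stage 3 (AMPLIFY -1): -1*-1=1, 2*-1=-2, 2*-1=-2, -5*-1=5 -> [1, -2, -2, 5]
Stage 4 (CLIP -9 22): clip(1,-9,22)=1, clip(-2,-9,22)=-2, clip(-2,-9,22)=-2, clip(5,-9,22)=5 -> [1, -2, -2, 5]
Stage 5 (CLIP -10 7): clip(1,-10,7)=1, clip(-2,-10,7)=-2, clip(-2,-10,7)=-2, clip(5,-10,7)=5 -> [1, -2, -2, 5]
Stage 6 (AMPLIFY -1): 1*-1=-1, -2*-1=2, -2*-1=2, 5*-1=-5 -> [-1, 2, 2, -5]

Answer: -1 2 2 -5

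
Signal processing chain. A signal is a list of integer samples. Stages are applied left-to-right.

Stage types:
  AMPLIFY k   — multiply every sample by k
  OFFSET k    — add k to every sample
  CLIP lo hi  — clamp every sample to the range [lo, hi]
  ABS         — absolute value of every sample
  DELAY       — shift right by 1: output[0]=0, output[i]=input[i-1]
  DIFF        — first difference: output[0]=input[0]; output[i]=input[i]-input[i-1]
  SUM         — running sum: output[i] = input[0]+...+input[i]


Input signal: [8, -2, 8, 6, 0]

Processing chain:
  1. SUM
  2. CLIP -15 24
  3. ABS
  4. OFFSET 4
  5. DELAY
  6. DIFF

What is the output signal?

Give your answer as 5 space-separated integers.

Input: [8, -2, 8, 6, 0]
Stage 1 (SUM): sum[0..0]=8, sum[0..1]=6, sum[0..2]=14, sum[0..3]=20, sum[0..4]=20 -> [8, 6, 14, 20, 20]
Stage 2 (CLIP -15 24): clip(8,-15,24)=8, clip(6,-15,24)=6, clip(14,-15,24)=14, clip(20,-15,24)=20, clip(20,-15,24)=20 -> [8, 6, 14, 20, 20]
Stage 3 (ABS): |8|=8, |6|=6, |14|=14, |20|=20, |20|=20 -> [8, 6, 14, 20, 20]
Stage 4 (OFFSET 4): 8+4=12, 6+4=10, 14+4=18, 20+4=24, 20+4=24 -> [12, 10, 18, 24, 24]
Stage 5 (DELAY): [0, 12, 10, 18, 24] = [0, 12, 10, 18, 24] -> [0, 12, 10, 18, 24]
Stage 6 (DIFF): s[0]=0, 12-0=12, 10-12=-2, 18-10=8, 24-18=6 -> [0, 12, -2, 8, 6]

Answer: 0 12 -2 8 6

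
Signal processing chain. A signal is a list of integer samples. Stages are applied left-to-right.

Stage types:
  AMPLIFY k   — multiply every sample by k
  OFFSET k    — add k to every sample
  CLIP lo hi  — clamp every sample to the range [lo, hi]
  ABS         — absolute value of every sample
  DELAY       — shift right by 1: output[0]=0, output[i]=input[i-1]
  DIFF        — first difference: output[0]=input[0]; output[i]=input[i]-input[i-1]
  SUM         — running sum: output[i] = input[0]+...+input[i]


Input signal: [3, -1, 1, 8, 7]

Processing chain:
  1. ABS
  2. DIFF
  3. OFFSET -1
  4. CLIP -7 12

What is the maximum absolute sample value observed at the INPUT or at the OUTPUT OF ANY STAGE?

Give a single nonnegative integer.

Input: [3, -1, 1, 8, 7] (max |s|=8)
Stage 1 (ABS): |3|=3, |-1|=1, |1|=1, |8|=8, |7|=7 -> [3, 1, 1, 8, 7] (max |s|=8)
Stage 2 (DIFF): s[0]=3, 1-3=-2, 1-1=0, 8-1=7, 7-8=-1 -> [3, -2, 0, 7, -1] (max |s|=7)
Stage 3 (OFFSET -1): 3+-1=2, -2+-1=-3, 0+-1=-1, 7+-1=6, -1+-1=-2 -> [2, -3, -1, 6, -2] (max |s|=6)
Stage 4 (CLIP -7 12): clip(2,-7,12)=2, clip(-3,-7,12)=-3, clip(-1,-7,12)=-1, clip(6,-7,12)=6, clip(-2,-7,12)=-2 -> [2, -3, -1, 6, -2] (max |s|=6)
Overall max amplitude: 8

Answer: 8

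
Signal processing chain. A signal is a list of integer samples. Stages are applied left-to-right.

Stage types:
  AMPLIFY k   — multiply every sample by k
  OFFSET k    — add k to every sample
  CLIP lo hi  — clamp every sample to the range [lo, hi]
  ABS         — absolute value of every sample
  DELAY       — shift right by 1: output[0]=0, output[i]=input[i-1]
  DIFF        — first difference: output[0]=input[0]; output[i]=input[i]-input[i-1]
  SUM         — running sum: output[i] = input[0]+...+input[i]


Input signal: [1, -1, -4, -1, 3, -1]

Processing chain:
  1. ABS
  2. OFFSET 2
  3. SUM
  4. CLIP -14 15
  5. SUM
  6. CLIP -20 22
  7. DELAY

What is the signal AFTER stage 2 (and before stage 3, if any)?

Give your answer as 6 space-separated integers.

Input: [1, -1, -4, -1, 3, -1]
Stage 1 (ABS): |1|=1, |-1|=1, |-4|=4, |-1|=1, |3|=3, |-1|=1 -> [1, 1, 4, 1, 3, 1]
Stage 2 (OFFSET 2): 1+2=3, 1+2=3, 4+2=6, 1+2=3, 3+2=5, 1+2=3 -> [3, 3, 6, 3, 5, 3]

Answer: 3 3 6 3 5 3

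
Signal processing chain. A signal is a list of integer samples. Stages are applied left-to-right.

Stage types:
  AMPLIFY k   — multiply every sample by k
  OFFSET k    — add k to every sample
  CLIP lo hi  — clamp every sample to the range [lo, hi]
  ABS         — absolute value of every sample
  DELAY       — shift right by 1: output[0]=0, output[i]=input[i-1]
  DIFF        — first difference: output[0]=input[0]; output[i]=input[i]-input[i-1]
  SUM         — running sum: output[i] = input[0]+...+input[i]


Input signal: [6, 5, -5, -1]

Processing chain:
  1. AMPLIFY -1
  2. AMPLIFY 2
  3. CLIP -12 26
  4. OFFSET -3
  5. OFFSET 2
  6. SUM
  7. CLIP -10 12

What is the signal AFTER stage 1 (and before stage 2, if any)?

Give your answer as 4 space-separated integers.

Answer: -6 -5 5 1

Derivation:
Input: [6, 5, -5, -1]
Stage 1 (AMPLIFY -1): 6*-1=-6, 5*-1=-5, -5*-1=5, -1*-1=1 -> [-6, -5, 5, 1]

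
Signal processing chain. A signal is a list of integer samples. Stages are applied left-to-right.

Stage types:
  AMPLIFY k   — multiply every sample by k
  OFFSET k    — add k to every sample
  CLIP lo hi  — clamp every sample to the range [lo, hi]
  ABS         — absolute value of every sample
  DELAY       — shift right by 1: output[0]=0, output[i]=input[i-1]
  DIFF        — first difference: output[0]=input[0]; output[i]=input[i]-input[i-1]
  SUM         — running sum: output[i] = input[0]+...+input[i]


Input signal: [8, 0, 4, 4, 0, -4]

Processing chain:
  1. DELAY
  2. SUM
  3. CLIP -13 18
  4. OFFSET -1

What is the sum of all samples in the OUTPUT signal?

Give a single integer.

Input: [8, 0, 4, 4, 0, -4]
Stage 1 (DELAY): [0, 8, 0, 4, 4, 0] = [0, 8, 0, 4, 4, 0] -> [0, 8, 0, 4, 4, 0]
Stage 2 (SUM): sum[0..0]=0, sum[0..1]=8, sum[0..2]=8, sum[0..3]=12, sum[0..4]=16, sum[0..5]=16 -> [0, 8, 8, 12, 16, 16]
Stage 3 (CLIP -13 18): clip(0,-13,18)=0, clip(8,-13,18)=8, clip(8,-13,18)=8, clip(12,-13,18)=12, clip(16,-13,18)=16, clip(16,-13,18)=16 -> [0, 8, 8, 12, 16, 16]
Stage 4 (OFFSET -1): 0+-1=-1, 8+-1=7, 8+-1=7, 12+-1=11, 16+-1=15, 16+-1=15 -> [-1, 7, 7, 11, 15, 15]
Output sum: 54

Answer: 54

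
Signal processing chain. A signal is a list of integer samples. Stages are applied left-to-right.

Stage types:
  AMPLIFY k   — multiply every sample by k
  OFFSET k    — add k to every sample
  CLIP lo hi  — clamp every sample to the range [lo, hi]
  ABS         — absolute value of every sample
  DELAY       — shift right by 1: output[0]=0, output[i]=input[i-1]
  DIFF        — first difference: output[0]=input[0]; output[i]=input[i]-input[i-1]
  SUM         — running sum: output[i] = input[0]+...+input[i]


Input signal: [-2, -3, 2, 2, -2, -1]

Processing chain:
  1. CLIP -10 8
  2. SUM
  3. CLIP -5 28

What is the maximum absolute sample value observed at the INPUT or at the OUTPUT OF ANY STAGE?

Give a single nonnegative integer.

Answer: 5

Derivation:
Input: [-2, -3, 2, 2, -2, -1] (max |s|=3)
Stage 1 (CLIP -10 8): clip(-2,-10,8)=-2, clip(-3,-10,8)=-3, clip(2,-10,8)=2, clip(2,-10,8)=2, clip(-2,-10,8)=-2, clip(-1,-10,8)=-1 -> [-2, -3, 2, 2, -2, -1] (max |s|=3)
Stage 2 (SUM): sum[0..0]=-2, sum[0..1]=-5, sum[0..2]=-3, sum[0..3]=-1, sum[0..4]=-3, sum[0..5]=-4 -> [-2, -5, -3, -1, -3, -4] (max |s|=5)
Stage 3 (CLIP -5 28): clip(-2,-5,28)=-2, clip(-5,-5,28)=-5, clip(-3,-5,28)=-3, clip(-1,-5,28)=-1, clip(-3,-5,28)=-3, clip(-4,-5,28)=-4 -> [-2, -5, -3, -1, -3, -4] (max |s|=5)
Overall max amplitude: 5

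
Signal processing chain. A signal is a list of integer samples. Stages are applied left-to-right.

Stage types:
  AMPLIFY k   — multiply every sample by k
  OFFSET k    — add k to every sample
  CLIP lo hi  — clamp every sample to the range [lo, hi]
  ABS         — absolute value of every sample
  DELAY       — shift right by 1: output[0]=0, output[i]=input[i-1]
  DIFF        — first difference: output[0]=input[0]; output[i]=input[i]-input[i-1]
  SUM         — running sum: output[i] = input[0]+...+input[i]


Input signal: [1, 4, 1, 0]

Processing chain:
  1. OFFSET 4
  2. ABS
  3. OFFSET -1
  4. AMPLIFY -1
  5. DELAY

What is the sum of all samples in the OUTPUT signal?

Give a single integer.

Input: [1, 4, 1, 0]
Stage 1 (OFFSET 4): 1+4=5, 4+4=8, 1+4=5, 0+4=4 -> [5, 8, 5, 4]
Stage 2 (ABS): |5|=5, |8|=8, |5|=5, |4|=4 -> [5, 8, 5, 4]
Stage 3 (OFFSET -1): 5+-1=4, 8+-1=7, 5+-1=4, 4+-1=3 -> [4, 7, 4, 3]
Stage 4 (AMPLIFY -1): 4*-1=-4, 7*-1=-7, 4*-1=-4, 3*-1=-3 -> [-4, -7, -4, -3]
Stage 5 (DELAY): [0, -4, -7, -4] = [0, -4, -7, -4] -> [0, -4, -7, -4]
Output sum: -15

Answer: -15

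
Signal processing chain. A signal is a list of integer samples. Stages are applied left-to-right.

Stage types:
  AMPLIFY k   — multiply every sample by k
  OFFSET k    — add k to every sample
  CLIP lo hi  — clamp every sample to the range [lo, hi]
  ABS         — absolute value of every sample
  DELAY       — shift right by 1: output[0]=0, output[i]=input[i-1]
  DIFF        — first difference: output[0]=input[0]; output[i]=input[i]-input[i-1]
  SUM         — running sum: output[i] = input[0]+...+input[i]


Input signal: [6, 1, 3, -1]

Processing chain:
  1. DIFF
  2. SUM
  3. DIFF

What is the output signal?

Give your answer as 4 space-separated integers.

Answer: 6 -5 2 -4

Derivation:
Input: [6, 1, 3, -1]
Stage 1 (DIFF): s[0]=6, 1-6=-5, 3-1=2, -1-3=-4 -> [6, -5, 2, -4]
Stage 2 (SUM): sum[0..0]=6, sum[0..1]=1, sum[0..2]=3, sum[0..3]=-1 -> [6, 1, 3, -1]
Stage 3 (DIFF): s[0]=6, 1-6=-5, 3-1=2, -1-3=-4 -> [6, -5, 2, -4]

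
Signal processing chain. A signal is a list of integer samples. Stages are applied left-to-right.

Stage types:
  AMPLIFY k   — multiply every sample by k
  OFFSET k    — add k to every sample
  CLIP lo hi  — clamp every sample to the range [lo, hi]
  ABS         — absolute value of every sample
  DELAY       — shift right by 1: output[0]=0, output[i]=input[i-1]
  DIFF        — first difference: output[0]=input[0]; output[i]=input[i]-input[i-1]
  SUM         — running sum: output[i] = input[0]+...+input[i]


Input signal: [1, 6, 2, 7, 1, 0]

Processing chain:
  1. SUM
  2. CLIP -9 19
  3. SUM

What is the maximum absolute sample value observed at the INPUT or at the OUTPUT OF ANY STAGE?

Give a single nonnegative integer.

Input: [1, 6, 2, 7, 1, 0] (max |s|=7)
Stage 1 (SUM): sum[0..0]=1, sum[0..1]=7, sum[0..2]=9, sum[0..3]=16, sum[0..4]=17, sum[0..5]=17 -> [1, 7, 9, 16, 17, 17] (max |s|=17)
Stage 2 (CLIP -9 19): clip(1,-9,19)=1, clip(7,-9,19)=7, clip(9,-9,19)=9, clip(16,-9,19)=16, clip(17,-9,19)=17, clip(17,-9,19)=17 -> [1, 7, 9, 16, 17, 17] (max |s|=17)
Stage 3 (SUM): sum[0..0]=1, sum[0..1]=8, sum[0..2]=17, sum[0..3]=33, sum[0..4]=50, sum[0..5]=67 -> [1, 8, 17, 33, 50, 67] (max |s|=67)
Overall max amplitude: 67

Answer: 67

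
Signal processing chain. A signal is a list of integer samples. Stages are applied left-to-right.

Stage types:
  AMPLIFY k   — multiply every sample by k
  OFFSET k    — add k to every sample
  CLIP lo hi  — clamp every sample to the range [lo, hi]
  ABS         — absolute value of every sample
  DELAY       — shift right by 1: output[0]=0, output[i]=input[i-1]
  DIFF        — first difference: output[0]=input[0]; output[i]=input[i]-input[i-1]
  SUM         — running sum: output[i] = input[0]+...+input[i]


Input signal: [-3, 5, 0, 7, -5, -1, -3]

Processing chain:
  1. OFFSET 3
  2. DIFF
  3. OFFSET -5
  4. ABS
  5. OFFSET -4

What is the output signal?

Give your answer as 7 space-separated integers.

Input: [-3, 5, 0, 7, -5, -1, -3]
Stage 1 (OFFSET 3): -3+3=0, 5+3=8, 0+3=3, 7+3=10, -5+3=-2, -1+3=2, -3+3=0 -> [0, 8, 3, 10, -2, 2, 0]
Stage 2 (DIFF): s[0]=0, 8-0=8, 3-8=-5, 10-3=7, -2-10=-12, 2--2=4, 0-2=-2 -> [0, 8, -5, 7, -12, 4, -2]
Stage 3 (OFFSET -5): 0+-5=-5, 8+-5=3, -5+-5=-10, 7+-5=2, -12+-5=-17, 4+-5=-1, -2+-5=-7 -> [-5, 3, -10, 2, -17, -1, -7]
Stage 4 (ABS): |-5|=5, |3|=3, |-10|=10, |2|=2, |-17|=17, |-1|=1, |-7|=7 -> [5, 3, 10, 2, 17, 1, 7]
Stage 5 (OFFSET -4): 5+-4=1, 3+-4=-1, 10+-4=6, 2+-4=-2, 17+-4=13, 1+-4=-3, 7+-4=3 -> [1, -1, 6, -2, 13, -3, 3]

Answer: 1 -1 6 -2 13 -3 3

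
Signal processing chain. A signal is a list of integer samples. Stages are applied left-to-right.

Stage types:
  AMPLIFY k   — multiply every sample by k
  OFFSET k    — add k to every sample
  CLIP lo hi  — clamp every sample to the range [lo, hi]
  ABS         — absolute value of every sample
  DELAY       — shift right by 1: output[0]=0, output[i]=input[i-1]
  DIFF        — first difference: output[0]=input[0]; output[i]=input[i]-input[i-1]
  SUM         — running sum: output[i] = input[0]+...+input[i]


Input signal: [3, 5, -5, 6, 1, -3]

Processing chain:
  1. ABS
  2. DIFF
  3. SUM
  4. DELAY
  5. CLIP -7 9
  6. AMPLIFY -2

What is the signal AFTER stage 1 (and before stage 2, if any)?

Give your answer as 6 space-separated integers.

Input: [3, 5, -5, 6, 1, -3]
Stage 1 (ABS): |3|=3, |5|=5, |-5|=5, |6|=6, |1|=1, |-3|=3 -> [3, 5, 5, 6, 1, 3]

Answer: 3 5 5 6 1 3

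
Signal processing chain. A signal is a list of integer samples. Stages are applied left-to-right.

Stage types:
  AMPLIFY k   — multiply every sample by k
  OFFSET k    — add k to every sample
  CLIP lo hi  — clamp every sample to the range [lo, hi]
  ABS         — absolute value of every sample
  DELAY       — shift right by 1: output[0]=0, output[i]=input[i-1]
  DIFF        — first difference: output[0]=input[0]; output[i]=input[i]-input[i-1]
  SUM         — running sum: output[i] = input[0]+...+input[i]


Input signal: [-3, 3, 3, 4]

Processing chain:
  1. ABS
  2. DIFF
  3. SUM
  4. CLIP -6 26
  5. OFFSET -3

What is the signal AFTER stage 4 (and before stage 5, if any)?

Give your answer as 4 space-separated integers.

Answer: 3 3 3 4

Derivation:
Input: [-3, 3, 3, 4]
Stage 1 (ABS): |-3|=3, |3|=3, |3|=3, |4|=4 -> [3, 3, 3, 4]
Stage 2 (DIFF): s[0]=3, 3-3=0, 3-3=0, 4-3=1 -> [3, 0, 0, 1]
Stage 3 (SUM): sum[0..0]=3, sum[0..1]=3, sum[0..2]=3, sum[0..3]=4 -> [3, 3, 3, 4]
Stage 4 (CLIP -6 26): clip(3,-6,26)=3, clip(3,-6,26)=3, clip(3,-6,26)=3, clip(4,-6,26)=4 -> [3, 3, 3, 4]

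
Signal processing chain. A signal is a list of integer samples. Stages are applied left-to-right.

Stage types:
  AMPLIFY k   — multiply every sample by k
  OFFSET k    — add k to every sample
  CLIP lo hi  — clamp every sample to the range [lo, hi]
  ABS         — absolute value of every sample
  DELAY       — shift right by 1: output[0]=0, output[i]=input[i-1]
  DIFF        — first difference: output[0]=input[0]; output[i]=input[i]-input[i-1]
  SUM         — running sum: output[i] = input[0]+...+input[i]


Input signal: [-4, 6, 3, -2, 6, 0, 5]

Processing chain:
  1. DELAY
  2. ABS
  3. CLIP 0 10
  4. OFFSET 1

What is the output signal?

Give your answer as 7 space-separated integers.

Input: [-4, 6, 3, -2, 6, 0, 5]
Stage 1 (DELAY): [0, -4, 6, 3, -2, 6, 0] = [0, -4, 6, 3, -2, 6, 0] -> [0, -4, 6, 3, -2, 6, 0]
Stage 2 (ABS): |0|=0, |-4|=4, |6|=6, |3|=3, |-2|=2, |6|=6, |0|=0 -> [0, 4, 6, 3, 2, 6, 0]
Stage 3 (CLIP 0 10): clip(0,0,10)=0, clip(4,0,10)=4, clip(6,0,10)=6, clip(3,0,10)=3, clip(2,0,10)=2, clip(6,0,10)=6, clip(0,0,10)=0 -> [0, 4, 6, 3, 2, 6, 0]
Stage 4 (OFFSET 1): 0+1=1, 4+1=5, 6+1=7, 3+1=4, 2+1=3, 6+1=7, 0+1=1 -> [1, 5, 7, 4, 3, 7, 1]

Answer: 1 5 7 4 3 7 1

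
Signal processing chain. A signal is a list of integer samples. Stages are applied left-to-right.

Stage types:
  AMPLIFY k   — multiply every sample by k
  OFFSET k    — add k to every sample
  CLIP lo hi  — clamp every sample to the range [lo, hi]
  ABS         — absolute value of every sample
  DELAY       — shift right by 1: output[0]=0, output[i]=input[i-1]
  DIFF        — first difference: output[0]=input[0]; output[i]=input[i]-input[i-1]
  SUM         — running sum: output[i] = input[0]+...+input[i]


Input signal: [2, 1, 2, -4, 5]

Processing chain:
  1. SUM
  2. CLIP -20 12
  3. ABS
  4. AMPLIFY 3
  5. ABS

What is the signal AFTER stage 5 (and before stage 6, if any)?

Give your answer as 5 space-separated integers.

Input: [2, 1, 2, -4, 5]
Stage 1 (SUM): sum[0..0]=2, sum[0..1]=3, sum[0..2]=5, sum[0..3]=1, sum[0..4]=6 -> [2, 3, 5, 1, 6]
Stage 2 (CLIP -20 12): clip(2,-20,12)=2, clip(3,-20,12)=3, clip(5,-20,12)=5, clip(1,-20,12)=1, clip(6,-20,12)=6 -> [2, 3, 5, 1, 6]
Stage 3 (ABS): |2|=2, |3|=3, |5|=5, |1|=1, |6|=6 -> [2, 3, 5, 1, 6]
Stage 4 (AMPLIFY 3): 2*3=6, 3*3=9, 5*3=15, 1*3=3, 6*3=18 -> [6, 9, 15, 3, 18]
Stage 5 (ABS): |6|=6, |9|=9, |15|=15, |3|=3, |18|=18 -> [6, 9, 15, 3, 18]

Answer: 6 9 15 3 18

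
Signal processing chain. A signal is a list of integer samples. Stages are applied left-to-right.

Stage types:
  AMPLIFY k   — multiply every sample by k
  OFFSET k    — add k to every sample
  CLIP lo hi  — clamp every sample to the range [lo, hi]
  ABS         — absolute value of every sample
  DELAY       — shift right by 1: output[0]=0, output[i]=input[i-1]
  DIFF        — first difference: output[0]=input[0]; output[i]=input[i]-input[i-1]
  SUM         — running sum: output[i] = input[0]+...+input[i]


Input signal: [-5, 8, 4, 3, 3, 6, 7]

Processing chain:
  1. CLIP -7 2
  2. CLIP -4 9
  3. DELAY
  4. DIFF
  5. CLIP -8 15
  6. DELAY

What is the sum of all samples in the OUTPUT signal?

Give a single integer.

Answer: 2

Derivation:
Input: [-5, 8, 4, 3, 3, 6, 7]
Stage 1 (CLIP -7 2): clip(-5,-7,2)=-5, clip(8,-7,2)=2, clip(4,-7,2)=2, clip(3,-7,2)=2, clip(3,-7,2)=2, clip(6,-7,2)=2, clip(7,-7,2)=2 -> [-5, 2, 2, 2, 2, 2, 2]
Stage 2 (CLIP -4 9): clip(-5,-4,9)=-4, clip(2,-4,9)=2, clip(2,-4,9)=2, clip(2,-4,9)=2, clip(2,-4,9)=2, clip(2,-4,9)=2, clip(2,-4,9)=2 -> [-4, 2, 2, 2, 2, 2, 2]
Stage 3 (DELAY): [0, -4, 2, 2, 2, 2, 2] = [0, -4, 2, 2, 2, 2, 2] -> [0, -4, 2, 2, 2, 2, 2]
Stage 4 (DIFF): s[0]=0, -4-0=-4, 2--4=6, 2-2=0, 2-2=0, 2-2=0, 2-2=0 -> [0, -4, 6, 0, 0, 0, 0]
Stage 5 (CLIP -8 15): clip(0,-8,15)=0, clip(-4,-8,15)=-4, clip(6,-8,15)=6, clip(0,-8,15)=0, clip(0,-8,15)=0, clip(0,-8,15)=0, clip(0,-8,15)=0 -> [0, -4, 6, 0, 0, 0, 0]
Stage 6 (DELAY): [0, 0, -4, 6, 0, 0, 0] = [0, 0, -4, 6, 0, 0, 0] -> [0, 0, -4, 6, 0, 0, 0]
Output sum: 2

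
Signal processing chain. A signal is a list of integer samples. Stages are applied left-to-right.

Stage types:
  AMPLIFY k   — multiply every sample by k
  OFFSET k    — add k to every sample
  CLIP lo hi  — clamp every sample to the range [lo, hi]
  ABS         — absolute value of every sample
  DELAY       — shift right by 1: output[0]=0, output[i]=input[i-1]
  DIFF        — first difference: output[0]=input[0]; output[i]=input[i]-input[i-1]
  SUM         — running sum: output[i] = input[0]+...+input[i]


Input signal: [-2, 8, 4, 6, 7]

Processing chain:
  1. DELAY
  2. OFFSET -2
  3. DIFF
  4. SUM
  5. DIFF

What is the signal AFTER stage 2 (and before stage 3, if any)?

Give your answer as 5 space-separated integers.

Answer: -2 -4 6 2 4

Derivation:
Input: [-2, 8, 4, 6, 7]
Stage 1 (DELAY): [0, -2, 8, 4, 6] = [0, -2, 8, 4, 6] -> [0, -2, 8, 4, 6]
Stage 2 (OFFSET -2): 0+-2=-2, -2+-2=-4, 8+-2=6, 4+-2=2, 6+-2=4 -> [-2, -4, 6, 2, 4]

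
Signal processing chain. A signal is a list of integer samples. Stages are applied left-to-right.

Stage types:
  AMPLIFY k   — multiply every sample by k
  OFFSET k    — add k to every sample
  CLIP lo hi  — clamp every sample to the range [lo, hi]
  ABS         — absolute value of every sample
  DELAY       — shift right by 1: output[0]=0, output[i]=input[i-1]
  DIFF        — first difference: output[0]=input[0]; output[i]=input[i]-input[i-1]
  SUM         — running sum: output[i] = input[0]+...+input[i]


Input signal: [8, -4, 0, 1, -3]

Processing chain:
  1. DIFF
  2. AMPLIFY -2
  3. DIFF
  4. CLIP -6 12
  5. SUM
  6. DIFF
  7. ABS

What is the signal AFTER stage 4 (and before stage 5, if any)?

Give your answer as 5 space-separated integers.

Answer: -6 12 -6 6 10

Derivation:
Input: [8, -4, 0, 1, -3]
Stage 1 (DIFF): s[0]=8, -4-8=-12, 0--4=4, 1-0=1, -3-1=-4 -> [8, -12, 4, 1, -4]
Stage 2 (AMPLIFY -2): 8*-2=-16, -12*-2=24, 4*-2=-8, 1*-2=-2, -4*-2=8 -> [-16, 24, -8, -2, 8]
Stage 3 (DIFF): s[0]=-16, 24--16=40, -8-24=-32, -2--8=6, 8--2=10 -> [-16, 40, -32, 6, 10]
Stage 4 (CLIP -6 12): clip(-16,-6,12)=-6, clip(40,-6,12)=12, clip(-32,-6,12)=-6, clip(6,-6,12)=6, clip(10,-6,12)=10 -> [-6, 12, -6, 6, 10]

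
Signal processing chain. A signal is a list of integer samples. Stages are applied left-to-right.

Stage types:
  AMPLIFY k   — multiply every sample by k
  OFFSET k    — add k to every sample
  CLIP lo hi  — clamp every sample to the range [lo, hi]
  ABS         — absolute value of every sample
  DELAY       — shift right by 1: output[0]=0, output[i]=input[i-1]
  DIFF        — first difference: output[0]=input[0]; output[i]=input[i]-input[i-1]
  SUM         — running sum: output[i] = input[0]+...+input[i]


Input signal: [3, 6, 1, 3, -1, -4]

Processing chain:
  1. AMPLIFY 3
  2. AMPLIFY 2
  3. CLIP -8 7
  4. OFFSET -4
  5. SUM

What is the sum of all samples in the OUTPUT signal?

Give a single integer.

Input: [3, 6, 1, 3, -1, -4]
Stage 1 (AMPLIFY 3): 3*3=9, 6*3=18, 1*3=3, 3*3=9, -1*3=-3, -4*3=-12 -> [9, 18, 3, 9, -3, -12]
Stage 2 (AMPLIFY 2): 9*2=18, 18*2=36, 3*2=6, 9*2=18, -3*2=-6, -12*2=-24 -> [18, 36, 6, 18, -6, -24]
Stage 3 (CLIP -8 7): clip(18,-8,7)=7, clip(36,-8,7)=7, clip(6,-8,7)=6, clip(18,-8,7)=7, clip(-6,-8,7)=-6, clip(-24,-8,7)=-8 -> [7, 7, 6, 7, -6, -8]
Stage 4 (OFFSET -4): 7+-4=3, 7+-4=3, 6+-4=2, 7+-4=3, -6+-4=-10, -8+-4=-12 -> [3, 3, 2, 3, -10, -12]
Stage 5 (SUM): sum[0..0]=3, sum[0..1]=6, sum[0..2]=8, sum[0..3]=11, sum[0..4]=1, sum[0..5]=-11 -> [3, 6, 8, 11, 1, -11]
Output sum: 18

Answer: 18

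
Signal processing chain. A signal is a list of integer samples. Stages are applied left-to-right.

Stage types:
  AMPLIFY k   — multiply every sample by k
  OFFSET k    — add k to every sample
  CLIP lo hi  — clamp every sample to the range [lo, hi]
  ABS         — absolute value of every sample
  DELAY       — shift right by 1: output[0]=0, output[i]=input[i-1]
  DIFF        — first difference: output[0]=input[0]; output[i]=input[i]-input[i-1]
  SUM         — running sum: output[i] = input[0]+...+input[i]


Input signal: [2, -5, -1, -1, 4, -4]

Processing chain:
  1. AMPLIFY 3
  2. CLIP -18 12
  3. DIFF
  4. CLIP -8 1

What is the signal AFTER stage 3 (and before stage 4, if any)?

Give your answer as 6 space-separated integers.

Input: [2, -5, -1, -1, 4, -4]
Stage 1 (AMPLIFY 3): 2*3=6, -5*3=-15, -1*3=-3, -1*3=-3, 4*3=12, -4*3=-12 -> [6, -15, -3, -3, 12, -12]
Stage 2 (CLIP -18 12): clip(6,-18,12)=6, clip(-15,-18,12)=-15, clip(-3,-18,12)=-3, clip(-3,-18,12)=-3, clip(12,-18,12)=12, clip(-12,-18,12)=-12 -> [6, -15, -3, -3, 12, -12]
Stage 3 (DIFF): s[0]=6, -15-6=-21, -3--15=12, -3--3=0, 12--3=15, -12-12=-24 -> [6, -21, 12, 0, 15, -24]

Answer: 6 -21 12 0 15 -24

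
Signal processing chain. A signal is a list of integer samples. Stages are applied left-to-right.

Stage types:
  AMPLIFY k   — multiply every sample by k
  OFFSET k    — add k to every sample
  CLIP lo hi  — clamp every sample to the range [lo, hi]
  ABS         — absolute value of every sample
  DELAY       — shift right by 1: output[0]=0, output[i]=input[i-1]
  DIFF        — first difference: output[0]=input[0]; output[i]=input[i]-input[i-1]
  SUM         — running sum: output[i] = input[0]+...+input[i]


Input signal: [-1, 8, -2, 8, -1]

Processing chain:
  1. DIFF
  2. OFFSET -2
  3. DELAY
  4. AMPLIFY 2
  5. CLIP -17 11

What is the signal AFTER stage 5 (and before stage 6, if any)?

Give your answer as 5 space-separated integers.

Input: [-1, 8, -2, 8, -1]
Stage 1 (DIFF): s[0]=-1, 8--1=9, -2-8=-10, 8--2=10, -1-8=-9 -> [-1, 9, -10, 10, -9]
Stage 2 (OFFSET -2): -1+-2=-3, 9+-2=7, -10+-2=-12, 10+-2=8, -9+-2=-11 -> [-3, 7, -12, 8, -11]
Stage 3 (DELAY): [0, -3, 7, -12, 8] = [0, -3, 7, -12, 8] -> [0, -3, 7, -12, 8]
Stage 4 (AMPLIFY 2): 0*2=0, -3*2=-6, 7*2=14, -12*2=-24, 8*2=16 -> [0, -6, 14, -24, 16]
Stage 5 (CLIP -17 11): clip(0,-17,11)=0, clip(-6,-17,11)=-6, clip(14,-17,11)=11, clip(-24,-17,11)=-17, clip(16,-17,11)=11 -> [0, -6, 11, -17, 11]

Answer: 0 -6 11 -17 11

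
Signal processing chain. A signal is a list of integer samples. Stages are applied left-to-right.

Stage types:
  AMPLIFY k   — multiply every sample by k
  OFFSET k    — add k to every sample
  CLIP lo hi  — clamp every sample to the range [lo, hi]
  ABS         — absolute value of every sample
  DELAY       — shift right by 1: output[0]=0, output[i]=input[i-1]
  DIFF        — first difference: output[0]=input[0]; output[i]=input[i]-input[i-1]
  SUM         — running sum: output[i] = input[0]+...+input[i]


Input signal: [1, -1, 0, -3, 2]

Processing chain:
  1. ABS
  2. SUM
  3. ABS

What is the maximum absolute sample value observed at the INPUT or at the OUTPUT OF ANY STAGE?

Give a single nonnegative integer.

Answer: 7

Derivation:
Input: [1, -1, 0, -3, 2] (max |s|=3)
Stage 1 (ABS): |1|=1, |-1|=1, |0|=0, |-3|=3, |2|=2 -> [1, 1, 0, 3, 2] (max |s|=3)
Stage 2 (SUM): sum[0..0]=1, sum[0..1]=2, sum[0..2]=2, sum[0..3]=5, sum[0..4]=7 -> [1, 2, 2, 5, 7] (max |s|=7)
Stage 3 (ABS): |1|=1, |2|=2, |2|=2, |5|=5, |7|=7 -> [1, 2, 2, 5, 7] (max |s|=7)
Overall max amplitude: 7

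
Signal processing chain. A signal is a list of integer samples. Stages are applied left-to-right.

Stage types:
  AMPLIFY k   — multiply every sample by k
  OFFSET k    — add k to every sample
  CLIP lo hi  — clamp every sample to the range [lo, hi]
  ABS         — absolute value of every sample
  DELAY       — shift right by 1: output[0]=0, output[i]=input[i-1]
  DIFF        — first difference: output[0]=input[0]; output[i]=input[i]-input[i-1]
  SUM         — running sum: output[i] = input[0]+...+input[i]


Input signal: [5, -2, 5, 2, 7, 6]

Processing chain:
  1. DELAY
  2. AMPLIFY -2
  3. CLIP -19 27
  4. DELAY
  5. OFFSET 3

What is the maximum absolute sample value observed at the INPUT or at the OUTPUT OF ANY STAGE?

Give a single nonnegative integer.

Answer: 14

Derivation:
Input: [5, -2, 5, 2, 7, 6] (max |s|=7)
Stage 1 (DELAY): [0, 5, -2, 5, 2, 7] = [0, 5, -2, 5, 2, 7] -> [0, 5, -2, 5, 2, 7] (max |s|=7)
Stage 2 (AMPLIFY -2): 0*-2=0, 5*-2=-10, -2*-2=4, 5*-2=-10, 2*-2=-4, 7*-2=-14 -> [0, -10, 4, -10, -4, -14] (max |s|=14)
Stage 3 (CLIP -19 27): clip(0,-19,27)=0, clip(-10,-19,27)=-10, clip(4,-19,27)=4, clip(-10,-19,27)=-10, clip(-4,-19,27)=-4, clip(-14,-19,27)=-14 -> [0, -10, 4, -10, -4, -14] (max |s|=14)
Stage 4 (DELAY): [0, 0, -10, 4, -10, -4] = [0, 0, -10, 4, -10, -4] -> [0, 0, -10, 4, -10, -4] (max |s|=10)
Stage 5 (OFFSET 3): 0+3=3, 0+3=3, -10+3=-7, 4+3=7, -10+3=-7, -4+3=-1 -> [3, 3, -7, 7, -7, -1] (max |s|=7)
Overall max amplitude: 14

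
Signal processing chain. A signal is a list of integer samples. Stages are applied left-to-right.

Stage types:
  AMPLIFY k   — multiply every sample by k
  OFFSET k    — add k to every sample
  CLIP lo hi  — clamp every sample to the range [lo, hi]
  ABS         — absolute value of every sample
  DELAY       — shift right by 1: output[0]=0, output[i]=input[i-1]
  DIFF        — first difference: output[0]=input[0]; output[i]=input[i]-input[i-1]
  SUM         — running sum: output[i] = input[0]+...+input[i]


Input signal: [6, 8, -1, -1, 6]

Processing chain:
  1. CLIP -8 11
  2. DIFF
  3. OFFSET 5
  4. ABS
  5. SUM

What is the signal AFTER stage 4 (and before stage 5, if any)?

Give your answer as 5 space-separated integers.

Input: [6, 8, -1, -1, 6]
Stage 1 (CLIP -8 11): clip(6,-8,11)=6, clip(8,-8,11)=8, clip(-1,-8,11)=-1, clip(-1,-8,11)=-1, clip(6,-8,11)=6 -> [6, 8, -1, -1, 6]
Stage 2 (DIFF): s[0]=6, 8-6=2, -1-8=-9, -1--1=0, 6--1=7 -> [6, 2, -9, 0, 7]
Stage 3 (OFFSET 5): 6+5=11, 2+5=7, -9+5=-4, 0+5=5, 7+5=12 -> [11, 7, -4, 5, 12]
Stage 4 (ABS): |11|=11, |7|=7, |-4|=4, |5|=5, |12|=12 -> [11, 7, 4, 5, 12]

Answer: 11 7 4 5 12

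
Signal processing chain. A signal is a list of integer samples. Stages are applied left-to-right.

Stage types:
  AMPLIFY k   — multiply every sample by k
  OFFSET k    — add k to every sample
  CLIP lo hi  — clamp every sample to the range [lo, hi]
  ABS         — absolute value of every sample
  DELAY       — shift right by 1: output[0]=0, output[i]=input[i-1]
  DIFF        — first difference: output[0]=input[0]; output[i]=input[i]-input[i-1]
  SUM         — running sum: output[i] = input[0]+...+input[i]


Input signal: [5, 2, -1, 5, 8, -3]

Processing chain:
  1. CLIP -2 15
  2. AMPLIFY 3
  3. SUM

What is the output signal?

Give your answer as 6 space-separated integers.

Answer: 15 21 18 33 57 51

Derivation:
Input: [5, 2, -1, 5, 8, -3]
Stage 1 (CLIP -2 15): clip(5,-2,15)=5, clip(2,-2,15)=2, clip(-1,-2,15)=-1, clip(5,-2,15)=5, clip(8,-2,15)=8, clip(-3,-2,15)=-2 -> [5, 2, -1, 5, 8, -2]
Stage 2 (AMPLIFY 3): 5*3=15, 2*3=6, -1*3=-3, 5*3=15, 8*3=24, -2*3=-6 -> [15, 6, -3, 15, 24, -6]
Stage 3 (SUM): sum[0..0]=15, sum[0..1]=21, sum[0..2]=18, sum[0..3]=33, sum[0..4]=57, sum[0..5]=51 -> [15, 21, 18, 33, 57, 51]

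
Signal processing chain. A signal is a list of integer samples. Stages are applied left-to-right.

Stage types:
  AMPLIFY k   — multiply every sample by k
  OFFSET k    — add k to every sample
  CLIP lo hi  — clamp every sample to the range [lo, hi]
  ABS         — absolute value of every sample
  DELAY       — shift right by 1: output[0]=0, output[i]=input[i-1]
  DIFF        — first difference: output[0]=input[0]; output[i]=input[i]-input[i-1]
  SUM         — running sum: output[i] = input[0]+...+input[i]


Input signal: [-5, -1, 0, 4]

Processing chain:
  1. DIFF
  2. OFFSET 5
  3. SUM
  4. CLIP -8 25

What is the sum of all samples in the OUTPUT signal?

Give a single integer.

Answer: 48

Derivation:
Input: [-5, -1, 0, 4]
Stage 1 (DIFF): s[0]=-5, -1--5=4, 0--1=1, 4-0=4 -> [-5, 4, 1, 4]
Stage 2 (OFFSET 5): -5+5=0, 4+5=9, 1+5=6, 4+5=9 -> [0, 9, 6, 9]
Stage 3 (SUM): sum[0..0]=0, sum[0..1]=9, sum[0..2]=15, sum[0..3]=24 -> [0, 9, 15, 24]
Stage 4 (CLIP -8 25): clip(0,-8,25)=0, clip(9,-8,25)=9, clip(15,-8,25)=15, clip(24,-8,25)=24 -> [0, 9, 15, 24]
Output sum: 48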